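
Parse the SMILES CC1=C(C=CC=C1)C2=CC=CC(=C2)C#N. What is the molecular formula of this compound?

Walk through each heavy atom and fill implicit hydrogens from standard valence (C 4, N 3, O 2, S 2, halogen 1):
  atom 1: C, bond orders sum to 1 (valence 4) → 3 H
  atom 2: C, bond orders sum to 4 (valence 4) → 0 H
  atom 3: C, bond orders sum to 4 (valence 4) → 0 H
  atom 4: C, bond orders sum to 3 (valence 4) → 1 H
  atom 5: C, bond orders sum to 3 (valence 4) → 1 H
  atom 6: C, bond orders sum to 3 (valence 4) → 1 H
  atom 7: C, bond orders sum to 3 (valence 4) → 1 H
  atom 8: C, bond orders sum to 4 (valence 4) → 0 H
  atom 9: C, bond orders sum to 3 (valence 4) → 1 H
  atom 10: C, bond orders sum to 3 (valence 4) → 1 H
  atom 11: C, bond orders sum to 3 (valence 4) → 1 H
  atom 12: C, bond orders sum to 4 (valence 4) → 0 H
  atom 13: C, bond orders sum to 3 (valence 4) → 1 H
  atom 14: C, bond orders sum to 4 (valence 4) → 0 H
  atom 15: N, bond orders sum to 3 (valence 3) → 0 H
Totals → C:14, H:11, N:1.

C14H11N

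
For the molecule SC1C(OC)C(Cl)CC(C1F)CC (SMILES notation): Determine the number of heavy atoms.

13

Every atom symbol written in the SMILES (organic subset) is one heavy atom; implicit H are not written.
Heavy atoms by element → C:9, Cl:1, F:1, O:1, S:1.
Total: 13.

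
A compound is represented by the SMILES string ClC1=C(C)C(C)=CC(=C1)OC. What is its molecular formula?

Walk through each heavy atom and fill implicit hydrogens from standard valence (C 4, N 3, O 2, S 2, halogen 1):
  atom 1: Cl (halogen, monovalent) → 0 H
  atom 2: C, bond orders sum to 4 (valence 4) → 0 H
  atom 3: C, bond orders sum to 4 (valence 4) → 0 H
  atom 4: C, bond orders sum to 1 (valence 4) → 3 H
  atom 5: C, bond orders sum to 4 (valence 4) → 0 H
  atom 6: C, bond orders sum to 1 (valence 4) → 3 H
  atom 7: C, bond orders sum to 3 (valence 4) → 1 H
  atom 8: C, bond orders sum to 4 (valence 4) → 0 H
  atom 9: C, bond orders sum to 3 (valence 4) → 1 H
  atom 10: O, bond orders sum to 2 (valence 2) → 0 H
  atom 11: C, bond orders sum to 1 (valence 4) → 3 H
Totals → C:9, H:11, Cl:1, O:1.
In Hill order: C9H11ClO.

C9H11ClO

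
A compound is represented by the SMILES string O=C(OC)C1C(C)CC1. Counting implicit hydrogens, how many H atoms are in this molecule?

Walk through each heavy atom and fill implicit hydrogens from standard valence (C 4, N 3, O 2, S 2, halogen 1):
  atom 1: O, bond orders sum to 2 (valence 2) → 0 H
  atom 2: C, bond orders sum to 4 (valence 4) → 0 H
  atom 3: O, bond orders sum to 2 (valence 2) → 0 H
  atom 4: C, bond orders sum to 1 (valence 4) → 3 H
  atom 5: C, bond orders sum to 3 (valence 4) → 1 H
  atom 6: C, bond orders sum to 3 (valence 4) → 1 H
  atom 7: C, bond orders sum to 1 (valence 4) → 3 H
  atom 8: C, bond orders sum to 2 (valence 4) → 2 H
  atom 9: C, bond orders sum to 2 (valence 4) → 2 H
Total hydrogens: 12.

12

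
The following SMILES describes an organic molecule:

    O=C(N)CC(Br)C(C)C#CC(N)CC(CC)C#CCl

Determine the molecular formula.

Walk through each heavy atom and fill implicit hydrogens from standard valence (C 4, N 3, O 2, S 2, halogen 1):
  atom 1: O, bond orders sum to 2 (valence 2) → 0 H
  atom 2: C, bond orders sum to 4 (valence 4) → 0 H
  atom 3: N, bond orders sum to 1 (valence 3) → 2 H
  atom 4: C, bond orders sum to 2 (valence 4) → 2 H
  atom 5: C, bond orders sum to 3 (valence 4) → 1 H
  atom 6: Br (halogen, monovalent) → 0 H
  atom 7: C, bond orders sum to 3 (valence 4) → 1 H
  atom 8: C, bond orders sum to 1 (valence 4) → 3 H
  atom 9: C, bond orders sum to 4 (valence 4) → 0 H
  atom 10: C, bond orders sum to 4 (valence 4) → 0 H
  atom 11: C, bond orders sum to 3 (valence 4) → 1 H
  atom 12: N, bond orders sum to 1 (valence 3) → 2 H
  atom 13: C, bond orders sum to 2 (valence 4) → 2 H
  atom 14: C, bond orders sum to 3 (valence 4) → 1 H
  atom 15: C, bond orders sum to 2 (valence 4) → 2 H
  atom 16: C, bond orders sum to 1 (valence 4) → 3 H
  atom 17: C, bond orders sum to 4 (valence 4) → 0 H
  atom 18: C, bond orders sum to 4 (valence 4) → 0 H
  atom 19: Cl (halogen, monovalent) → 0 H
Totals → C:14, H:20, Br:1, Cl:1, N:2, O:1.
In Hill order: C14H20BrClN2O.

C14H20BrClN2O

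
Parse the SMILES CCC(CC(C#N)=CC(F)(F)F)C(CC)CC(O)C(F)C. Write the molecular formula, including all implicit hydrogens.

C15H23F4NO

Walk through each heavy atom and fill implicit hydrogens from standard valence (C 4, N 3, O 2, S 2, halogen 1):
  atom 1: C, bond orders sum to 1 (valence 4) → 3 H
  atom 2: C, bond orders sum to 2 (valence 4) → 2 H
  atom 3: C, bond orders sum to 3 (valence 4) → 1 H
  atom 4: C, bond orders sum to 2 (valence 4) → 2 H
  atom 5: C, bond orders sum to 4 (valence 4) → 0 H
  atom 6: C, bond orders sum to 4 (valence 4) → 0 H
  atom 7: N, bond orders sum to 3 (valence 3) → 0 H
  atom 8: C, bond orders sum to 3 (valence 4) → 1 H
  atom 9: C, bond orders sum to 4 (valence 4) → 0 H
  atom 10: F (halogen, monovalent) → 0 H
  atom 11: F (halogen, monovalent) → 0 H
  atom 12: F (halogen, monovalent) → 0 H
  atom 13: C, bond orders sum to 3 (valence 4) → 1 H
  atom 14: C, bond orders sum to 2 (valence 4) → 2 H
  atom 15: C, bond orders sum to 1 (valence 4) → 3 H
  atom 16: C, bond orders sum to 2 (valence 4) → 2 H
  atom 17: C, bond orders sum to 3 (valence 4) → 1 H
  atom 18: O, bond orders sum to 1 (valence 2) → 1 H
  atom 19: C, bond orders sum to 3 (valence 4) → 1 H
  atom 20: F (halogen, monovalent) → 0 H
  atom 21: C, bond orders sum to 1 (valence 4) → 3 H
Totals → C:15, H:23, F:4, N:1, O:1.
In Hill order: C15H23F4NO.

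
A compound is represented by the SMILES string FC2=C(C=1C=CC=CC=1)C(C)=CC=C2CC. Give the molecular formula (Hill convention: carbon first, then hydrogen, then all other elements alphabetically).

C15H15F

Walk through each heavy atom and fill implicit hydrogens from standard valence (C 4, N 3, O 2, S 2, halogen 1):
  atom 1: F (halogen, monovalent) → 0 H
  atom 2: C, bond orders sum to 4 (valence 4) → 0 H
  atom 3: C, bond orders sum to 4 (valence 4) → 0 H
  atom 4: C, bond orders sum to 4 (valence 4) → 0 H
  atom 5: C, bond orders sum to 3 (valence 4) → 1 H
  atom 6: C, bond orders sum to 3 (valence 4) → 1 H
  atom 7: C, bond orders sum to 3 (valence 4) → 1 H
  atom 8: C, bond orders sum to 3 (valence 4) → 1 H
  atom 9: C, bond orders sum to 3 (valence 4) → 1 H
  atom 10: C, bond orders sum to 4 (valence 4) → 0 H
  atom 11: C, bond orders sum to 1 (valence 4) → 3 H
  atom 12: C, bond orders sum to 3 (valence 4) → 1 H
  atom 13: C, bond orders sum to 3 (valence 4) → 1 H
  atom 14: C, bond orders sum to 4 (valence 4) → 0 H
  atom 15: C, bond orders sum to 2 (valence 4) → 2 H
  atom 16: C, bond orders sum to 1 (valence 4) → 3 H
Totals → C:15, H:15, F:1.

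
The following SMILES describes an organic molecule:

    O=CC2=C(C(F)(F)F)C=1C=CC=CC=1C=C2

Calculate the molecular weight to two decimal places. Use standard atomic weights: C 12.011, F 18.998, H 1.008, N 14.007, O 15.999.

First, the molecular formula is C12H7F3O (counting implicit H from valence).
  C: 12 × 12.011 = 144.132
  F: 3 × 18.998 = 56.994
  H: 7 × 1.008 = 7.056
  O: 1 × 15.999 = 15.999
Sum: 12×12.011 + 3×18.998 + 7×1.008 + 1×15.999 = 224.181 → 224.18 g/mol.

224.18 g/mol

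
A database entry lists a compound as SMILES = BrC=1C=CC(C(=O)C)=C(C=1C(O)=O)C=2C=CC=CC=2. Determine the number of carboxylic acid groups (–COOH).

The carboxylic acid motif appears at heavy-atom position 11 in the SMILES.
Other groups present: 1 ketone.
Carboxylic acid count: 1.

1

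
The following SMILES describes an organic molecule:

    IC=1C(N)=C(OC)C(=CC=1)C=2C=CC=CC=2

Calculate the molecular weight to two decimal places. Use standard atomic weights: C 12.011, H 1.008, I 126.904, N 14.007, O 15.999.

First, the molecular formula is C13H12INO (counting implicit H from valence).
  C: 13 × 12.011 = 156.143
  H: 12 × 1.008 = 12.096
  I: 1 × 126.904 = 126.904
  N: 1 × 14.007 = 14.007
  O: 1 × 15.999 = 15.999
Sum: 13×12.011 + 12×1.008 + 1×126.904 + 1×14.007 + 1×15.999 = 325.149 → 325.15 g/mol.

325.15 g/mol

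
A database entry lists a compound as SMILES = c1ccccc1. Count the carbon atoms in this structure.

6

Count every carbon token in the SMILES (each C, including those in ring-closure positions and inside branches).
Carbon count: 6.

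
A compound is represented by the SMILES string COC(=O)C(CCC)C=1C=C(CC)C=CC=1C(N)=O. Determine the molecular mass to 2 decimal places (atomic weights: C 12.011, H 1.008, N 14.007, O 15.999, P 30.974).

First, the molecular formula is C15H21NO3 (counting implicit H from valence).
  C: 15 × 12.011 = 180.165
  H: 21 × 1.008 = 21.168
  N: 1 × 14.007 = 14.007
  O: 3 × 15.999 = 47.997
Sum: 15×12.011 + 21×1.008 + 1×14.007 + 3×15.999 = 263.337 → 263.34 g/mol.

263.34 g/mol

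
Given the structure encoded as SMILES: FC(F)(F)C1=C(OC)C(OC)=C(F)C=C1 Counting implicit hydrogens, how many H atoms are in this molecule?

Walk through each heavy atom and fill implicit hydrogens from standard valence (C 4, N 3, O 2, S 2, halogen 1):
  atom 1: F (halogen, monovalent) → 0 H
  atom 2: C, bond orders sum to 4 (valence 4) → 0 H
  atom 3: F (halogen, monovalent) → 0 H
  atom 4: F (halogen, monovalent) → 0 H
  atom 5: C, bond orders sum to 4 (valence 4) → 0 H
  atom 6: C, bond orders sum to 4 (valence 4) → 0 H
  atom 7: O, bond orders sum to 2 (valence 2) → 0 H
  atom 8: C, bond orders sum to 1 (valence 4) → 3 H
  atom 9: C, bond orders sum to 4 (valence 4) → 0 H
  atom 10: O, bond orders sum to 2 (valence 2) → 0 H
  atom 11: C, bond orders sum to 1 (valence 4) → 3 H
  atom 12: C, bond orders sum to 4 (valence 4) → 0 H
  atom 13: F (halogen, monovalent) → 0 H
  atom 14: C, bond orders sum to 3 (valence 4) → 1 H
  atom 15: C, bond orders sum to 3 (valence 4) → 1 H
Total hydrogens: 8.

8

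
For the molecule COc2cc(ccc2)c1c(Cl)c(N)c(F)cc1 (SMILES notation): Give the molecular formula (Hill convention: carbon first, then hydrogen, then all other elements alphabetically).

Walk through each heavy atom and fill implicit hydrogens from standard valence (C 4, N 3, O 2, S 2, halogen 1); for lowercase aromatic atoms, an aromatic c carries 1 H when it has two neighbours and 0 H with three, and aromatic n carries 0 H:
  atom 1: C, bond orders sum to 1 (valence 4) → 3 H
  atom 2: O, bond orders sum to 2 (valence 2) → 0 H
  atom 3: aromatic c, 3 neighbours → 0 H
  atom 4: aromatic c, 2 neighbours → 1 H
  atom 5: aromatic c, 3 neighbours → 0 H
  atom 6: aromatic c, 2 neighbours → 1 H
  atom 7: aromatic c, 2 neighbours → 1 H
  atom 8: aromatic c, 2 neighbours → 1 H
  atom 9: aromatic c, 3 neighbours → 0 H
  atom 10: aromatic c, 3 neighbours → 0 H
  atom 11: Cl (halogen, monovalent) → 0 H
  atom 12: aromatic c, 3 neighbours → 0 H
  atom 13: N, bond orders sum to 1 (valence 3) → 2 H
  atom 14: aromatic c, 3 neighbours → 0 H
  atom 15: F (halogen, monovalent) → 0 H
  atom 16: aromatic c, 2 neighbours → 1 H
  atom 17: aromatic c, 2 neighbours → 1 H
Totals → C:13, H:11, Cl:1, F:1, N:1, O:1.
In Hill order: C13H11ClFNO.

C13H11ClFNO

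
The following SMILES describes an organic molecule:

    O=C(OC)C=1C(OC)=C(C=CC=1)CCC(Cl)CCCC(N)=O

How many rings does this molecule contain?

1

In SMILES, each pair of matching ring-closure digits denotes one ring-closing bond; the number of such bonds equals the number of independent rings.
Ring-closure bonds here: 1.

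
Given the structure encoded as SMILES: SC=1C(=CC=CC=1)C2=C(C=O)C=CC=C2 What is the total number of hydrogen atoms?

Walk through each heavy atom and fill implicit hydrogens from standard valence (C 4, N 3, O 2, S 2, halogen 1):
  atom 1: S, bond orders sum to 1 (valence 2) → 1 H
  atom 2: C, bond orders sum to 4 (valence 4) → 0 H
  atom 3: C, bond orders sum to 4 (valence 4) → 0 H
  atom 4: C, bond orders sum to 3 (valence 4) → 1 H
  atom 5: C, bond orders sum to 3 (valence 4) → 1 H
  atom 6: C, bond orders sum to 3 (valence 4) → 1 H
  atom 7: C, bond orders sum to 3 (valence 4) → 1 H
  atom 8: C, bond orders sum to 4 (valence 4) → 0 H
  atom 9: C, bond orders sum to 4 (valence 4) → 0 H
  atom 10: C, bond orders sum to 3 (valence 4) → 1 H
  atom 11: O, bond orders sum to 2 (valence 2) → 0 H
  atom 12: C, bond orders sum to 3 (valence 4) → 1 H
  atom 13: C, bond orders sum to 3 (valence 4) → 1 H
  atom 14: C, bond orders sum to 3 (valence 4) → 1 H
  atom 15: C, bond orders sum to 3 (valence 4) → 1 H
Total hydrogens: 10.

10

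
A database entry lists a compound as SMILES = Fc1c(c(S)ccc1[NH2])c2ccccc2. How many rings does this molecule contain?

In SMILES, each pair of matching ring-closure digits denotes one ring-closing bond; the number of such bonds equals the number of independent rings.
Ring-closure bonds here: 2.

2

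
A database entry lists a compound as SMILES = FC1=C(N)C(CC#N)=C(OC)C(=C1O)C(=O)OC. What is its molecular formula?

Walk through each heavy atom and fill implicit hydrogens from standard valence (C 4, N 3, O 2, S 2, halogen 1):
  atom 1: F (halogen, monovalent) → 0 H
  atom 2: C, bond orders sum to 4 (valence 4) → 0 H
  atom 3: C, bond orders sum to 4 (valence 4) → 0 H
  atom 4: N, bond orders sum to 1 (valence 3) → 2 H
  atom 5: C, bond orders sum to 4 (valence 4) → 0 H
  atom 6: C, bond orders sum to 2 (valence 4) → 2 H
  atom 7: C, bond orders sum to 4 (valence 4) → 0 H
  atom 8: N, bond orders sum to 3 (valence 3) → 0 H
  atom 9: C, bond orders sum to 4 (valence 4) → 0 H
  atom 10: O, bond orders sum to 2 (valence 2) → 0 H
  atom 11: C, bond orders sum to 1 (valence 4) → 3 H
  atom 12: C, bond orders sum to 4 (valence 4) → 0 H
  atom 13: C, bond orders sum to 4 (valence 4) → 0 H
  atom 14: O, bond orders sum to 1 (valence 2) → 1 H
  atom 15: C, bond orders sum to 4 (valence 4) → 0 H
  atom 16: O, bond orders sum to 2 (valence 2) → 0 H
  atom 17: O, bond orders sum to 2 (valence 2) → 0 H
  atom 18: C, bond orders sum to 1 (valence 4) → 3 H
Totals → C:11, H:11, F:1, N:2, O:4.

C11H11FN2O4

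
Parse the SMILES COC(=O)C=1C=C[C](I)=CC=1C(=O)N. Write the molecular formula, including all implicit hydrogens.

C9H8INO3

Walk through each heavy atom and fill implicit hydrogens from standard valence (C 4, N 3, O 2, S 2, halogen 1):
  atom 1: C, bond orders sum to 1 (valence 4) → 3 H
  atom 2: O, bond orders sum to 2 (valence 2) → 0 H
  atom 3: C, bond orders sum to 4 (valence 4) → 0 H
  atom 4: O, bond orders sum to 2 (valence 2) → 0 H
  atom 5: C, bond orders sum to 4 (valence 4) → 0 H
  atom 6: C, bond orders sum to 3 (valence 4) → 1 H
  atom 7: C, bond orders sum to 3 (valence 4) → 1 H
  atom 8: C with explicit H count 0
  atom 9: I (halogen, monovalent) → 0 H
  atom 10: C, bond orders sum to 3 (valence 4) → 1 H
  atom 11: C, bond orders sum to 4 (valence 4) → 0 H
  atom 12: C, bond orders sum to 4 (valence 4) → 0 H
  atom 13: O, bond orders sum to 2 (valence 2) → 0 H
  atom 14: N, bond orders sum to 1 (valence 3) → 2 H
Totals → C:9, H:8, I:1, N:1, O:3.
In Hill order: C9H8INO3.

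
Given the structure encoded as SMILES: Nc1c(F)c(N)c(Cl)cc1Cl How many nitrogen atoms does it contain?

2

Scan the SMILES for N atoms (remember two-letter symbols like Cl and Br are single atoms).
Nitrogen count: 2.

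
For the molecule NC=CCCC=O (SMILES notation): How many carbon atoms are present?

5

Count every carbon token in the SMILES (each C, including those in ring-closure positions and inside branches).
Carbon count: 5.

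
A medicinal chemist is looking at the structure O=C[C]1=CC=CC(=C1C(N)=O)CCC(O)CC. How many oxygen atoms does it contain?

Scan the SMILES for O atoms (remember two-letter symbols like Cl and Br are single atoms).
Oxygen count: 3.

3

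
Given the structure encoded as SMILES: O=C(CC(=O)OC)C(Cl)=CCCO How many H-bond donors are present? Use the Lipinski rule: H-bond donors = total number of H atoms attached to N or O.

Donors: find every N or O and count the H atoms it carries.
  atom 1 (O): bond orders sum to 2 → 0 H
  atom 5 (O): bond orders sum to 2 → 0 H
  atom 6 (O): bond orders sum to 2 → 0 H
  atom 13 (O): bond orders sum to 1 → 1 H
Lipinski HBD = 1.

1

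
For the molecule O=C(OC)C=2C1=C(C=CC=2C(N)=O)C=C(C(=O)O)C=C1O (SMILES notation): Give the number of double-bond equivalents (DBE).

Molecular formula: C14H11NO6.
DoU = (2C + 2 + N − H − X) / 2, where X is the halogen count and O/S are ignored.
    = (2·14 + 2 + 1 − 11 − 0) / 2 = 20 / 2 = 10.

10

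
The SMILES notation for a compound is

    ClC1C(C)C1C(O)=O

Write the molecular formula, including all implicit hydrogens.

Walk through each heavy atom and fill implicit hydrogens from standard valence (C 4, N 3, O 2, S 2, halogen 1):
  atom 1: Cl (halogen, monovalent) → 0 H
  atom 2: C, bond orders sum to 3 (valence 4) → 1 H
  atom 3: C, bond orders sum to 3 (valence 4) → 1 H
  atom 4: C, bond orders sum to 1 (valence 4) → 3 H
  atom 5: C, bond orders sum to 3 (valence 4) → 1 H
  atom 6: C, bond orders sum to 4 (valence 4) → 0 H
  atom 7: O, bond orders sum to 1 (valence 2) → 1 H
  atom 8: O, bond orders sum to 2 (valence 2) → 0 H
Totals → C:5, H:7, Cl:1, O:2.
In Hill order: C5H7ClO2.

C5H7ClO2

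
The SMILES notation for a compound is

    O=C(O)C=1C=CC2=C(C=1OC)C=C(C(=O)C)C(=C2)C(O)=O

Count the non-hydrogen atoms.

21

Every atom symbol written in the SMILES (organic subset) is one heavy atom; implicit H are not written.
Heavy atoms by element → C:15, O:6.
Total: 21.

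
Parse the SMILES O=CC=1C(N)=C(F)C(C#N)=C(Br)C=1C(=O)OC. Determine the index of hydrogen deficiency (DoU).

8

Degree of unsaturation = (number of rings) + (number of π bonds).
Ring closures in the SMILES: 1.
π bonds: 5 double bonds (each 1 DoU), 1 triple bond (each 2 DoU) → 7 DoU from unsaturation.
Total DoU = 1 + 7 = 8.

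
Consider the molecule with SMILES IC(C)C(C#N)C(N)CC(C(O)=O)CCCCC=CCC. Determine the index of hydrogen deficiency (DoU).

4

Degree of unsaturation = (number of rings) + (number of π bonds).
Ring closures in the SMILES: 0.
π bonds: 2 double bonds (each 1 DoU), 1 triple bond (each 2 DoU) → 4 DoU from unsaturation.
Total DoU = 0 + 4 = 4.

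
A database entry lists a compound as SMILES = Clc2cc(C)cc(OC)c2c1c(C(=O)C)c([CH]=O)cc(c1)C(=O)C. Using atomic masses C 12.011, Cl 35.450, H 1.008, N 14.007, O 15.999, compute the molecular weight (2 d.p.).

First, the molecular formula is C19H17ClO4 (counting implicit H from valence).
  C: 19 × 12.011 = 228.209
  Cl: 1 × 35.450 = 35.450
  H: 17 × 1.008 = 17.136
  O: 4 × 15.999 = 63.996
Sum: 19×12.011 + 1×35.450 + 17×1.008 + 4×15.999 = 344.791 → 344.79 g/mol.

344.79 g/mol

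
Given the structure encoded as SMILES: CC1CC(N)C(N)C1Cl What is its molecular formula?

Walk through each heavy atom and fill implicit hydrogens from standard valence (C 4, N 3, O 2, S 2, halogen 1):
  atom 1: C, bond orders sum to 1 (valence 4) → 3 H
  atom 2: C, bond orders sum to 3 (valence 4) → 1 H
  atom 3: C, bond orders sum to 2 (valence 4) → 2 H
  atom 4: C, bond orders sum to 3 (valence 4) → 1 H
  atom 5: N, bond orders sum to 1 (valence 3) → 2 H
  atom 6: C, bond orders sum to 3 (valence 4) → 1 H
  atom 7: N, bond orders sum to 1 (valence 3) → 2 H
  atom 8: C, bond orders sum to 3 (valence 4) → 1 H
  atom 9: Cl (halogen, monovalent) → 0 H
Totals → C:6, H:13, Cl:1, N:2.

C6H13ClN2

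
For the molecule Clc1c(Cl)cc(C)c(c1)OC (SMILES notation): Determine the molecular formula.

C8H8Cl2O

Walk through each heavy atom and fill implicit hydrogens from standard valence (C 4, N 3, O 2, S 2, halogen 1); for lowercase aromatic atoms, an aromatic c carries 1 H when it has two neighbours and 0 H with three, and aromatic n carries 0 H:
  atom 1: Cl (halogen, monovalent) → 0 H
  atom 2: aromatic c, 3 neighbours → 0 H
  atom 3: aromatic c, 3 neighbours → 0 H
  atom 4: Cl (halogen, monovalent) → 0 H
  atom 5: aromatic c, 2 neighbours → 1 H
  atom 6: aromatic c, 3 neighbours → 0 H
  atom 7: C, bond orders sum to 1 (valence 4) → 3 H
  atom 8: aromatic c, 3 neighbours → 0 H
  atom 9: aromatic c, 2 neighbours → 1 H
  atom 10: O, bond orders sum to 2 (valence 2) → 0 H
  atom 11: C, bond orders sum to 1 (valence 4) → 3 H
Totals → C:8, H:8, Cl:2, O:1.
In Hill order: C8H8Cl2O.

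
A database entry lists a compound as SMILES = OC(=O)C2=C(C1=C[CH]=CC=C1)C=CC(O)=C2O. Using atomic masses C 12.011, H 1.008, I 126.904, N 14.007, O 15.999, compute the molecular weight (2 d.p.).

First, the molecular formula is C13H10O4 (counting implicit H from valence).
  C: 13 × 12.011 = 156.143
  H: 10 × 1.008 = 10.080
  O: 4 × 15.999 = 63.996
Sum: 13×12.011 + 10×1.008 + 4×15.999 = 230.219 → 230.22 g/mol.

230.22 g/mol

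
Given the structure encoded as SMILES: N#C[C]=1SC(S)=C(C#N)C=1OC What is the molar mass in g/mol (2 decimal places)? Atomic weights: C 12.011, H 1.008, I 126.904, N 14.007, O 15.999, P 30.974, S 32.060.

First, the molecular formula is C7H4N2OS2 (counting implicit H from valence).
  C: 7 × 12.011 = 84.077
  H: 4 × 1.008 = 4.032
  N: 2 × 14.007 = 28.014
  O: 1 × 15.999 = 15.999
  S: 2 × 32.060 = 64.120
Sum: 7×12.011 + 4×1.008 + 2×14.007 + 1×15.999 + 2×32.060 = 196.242 → 196.24 g/mol.

196.24 g/mol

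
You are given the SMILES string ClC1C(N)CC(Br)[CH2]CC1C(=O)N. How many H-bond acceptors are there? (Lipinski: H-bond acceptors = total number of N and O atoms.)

N atoms: 2; O atoms: 1.
Lipinski HBA = 2 + 1 = 3.

3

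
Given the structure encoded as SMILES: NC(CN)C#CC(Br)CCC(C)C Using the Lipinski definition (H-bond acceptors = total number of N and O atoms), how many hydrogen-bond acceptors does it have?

N atoms: 2; O atoms: 0.
Lipinski HBA = 2 + 0 = 2.

2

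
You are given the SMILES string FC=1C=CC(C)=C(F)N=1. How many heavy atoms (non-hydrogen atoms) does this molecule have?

Every atom symbol written in the SMILES (organic subset) is one heavy atom; implicit H are not written.
Heavy atoms by element → C:6, F:2, N:1.
Total: 9.

9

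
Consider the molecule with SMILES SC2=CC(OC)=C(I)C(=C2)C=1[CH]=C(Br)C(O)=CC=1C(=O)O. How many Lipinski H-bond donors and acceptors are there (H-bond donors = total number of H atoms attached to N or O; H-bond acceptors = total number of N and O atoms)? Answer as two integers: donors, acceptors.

Donors: find every N or O and count the H atoms it carries.
  atom 5 (O): bond orders sum to 2 → 0 H
  atom 16 (O): bond orders sum to 1 → 1 H
  atom 20 (O): bond orders sum to 2 → 0 H
  atom 21 (O): bond orders sum to 1 → 1 H
Lipinski HBD = 2.
Acceptors: N atoms = 0, O atoms = 4 → HBA = 4.

2, 4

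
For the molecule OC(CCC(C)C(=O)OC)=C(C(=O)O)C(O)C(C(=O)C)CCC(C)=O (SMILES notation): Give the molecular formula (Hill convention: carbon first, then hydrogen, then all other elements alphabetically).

Walk through each heavy atom and fill implicit hydrogens from standard valence (C 4, N 3, O 2, S 2, halogen 1):
  atom 1: O, bond orders sum to 1 (valence 2) → 1 H
  atom 2: C, bond orders sum to 4 (valence 4) → 0 H
  atom 3: C, bond orders sum to 2 (valence 4) → 2 H
  atom 4: C, bond orders sum to 2 (valence 4) → 2 H
  atom 5: C, bond orders sum to 3 (valence 4) → 1 H
  atom 6: C, bond orders sum to 1 (valence 4) → 3 H
  atom 7: C, bond orders sum to 4 (valence 4) → 0 H
  atom 8: O, bond orders sum to 2 (valence 2) → 0 H
  atom 9: O, bond orders sum to 2 (valence 2) → 0 H
  atom 10: C, bond orders sum to 1 (valence 4) → 3 H
  atom 11: C, bond orders sum to 4 (valence 4) → 0 H
  atom 12: C, bond orders sum to 4 (valence 4) → 0 H
  atom 13: O, bond orders sum to 2 (valence 2) → 0 H
  atom 14: O, bond orders sum to 1 (valence 2) → 1 H
  atom 15: C, bond orders sum to 3 (valence 4) → 1 H
  atom 16: O, bond orders sum to 1 (valence 2) → 1 H
  atom 17: C, bond orders sum to 3 (valence 4) → 1 H
  atom 18: C, bond orders sum to 4 (valence 4) → 0 H
  atom 19: O, bond orders sum to 2 (valence 2) → 0 H
  atom 20: C, bond orders sum to 1 (valence 4) → 3 H
  atom 21: C, bond orders sum to 2 (valence 4) → 2 H
  atom 22: C, bond orders sum to 2 (valence 4) → 2 H
  atom 23: C, bond orders sum to 4 (valence 4) → 0 H
  atom 24: C, bond orders sum to 1 (valence 4) → 3 H
  atom 25: O, bond orders sum to 2 (valence 2) → 0 H
Totals → C:17, H:26, O:8.
In Hill order: C17H26O8.

C17H26O8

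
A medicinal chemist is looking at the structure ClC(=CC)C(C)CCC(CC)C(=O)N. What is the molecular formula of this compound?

Walk through each heavy atom and fill implicit hydrogens from standard valence (C 4, N 3, O 2, S 2, halogen 1):
  atom 1: Cl (halogen, monovalent) → 0 H
  atom 2: C, bond orders sum to 4 (valence 4) → 0 H
  atom 3: C, bond orders sum to 3 (valence 4) → 1 H
  atom 4: C, bond orders sum to 1 (valence 4) → 3 H
  atom 5: C, bond orders sum to 3 (valence 4) → 1 H
  atom 6: C, bond orders sum to 1 (valence 4) → 3 H
  atom 7: C, bond orders sum to 2 (valence 4) → 2 H
  atom 8: C, bond orders sum to 2 (valence 4) → 2 H
  atom 9: C, bond orders sum to 3 (valence 4) → 1 H
  atom 10: C, bond orders sum to 2 (valence 4) → 2 H
  atom 11: C, bond orders sum to 1 (valence 4) → 3 H
  atom 12: C, bond orders sum to 4 (valence 4) → 0 H
  atom 13: O, bond orders sum to 2 (valence 2) → 0 H
  atom 14: N, bond orders sum to 1 (valence 3) → 2 H
Totals → C:11, H:20, Cl:1, N:1, O:1.

C11H20ClNO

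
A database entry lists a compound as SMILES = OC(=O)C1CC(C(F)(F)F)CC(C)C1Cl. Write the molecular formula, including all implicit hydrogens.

C9H12ClF3O2

Walk through each heavy atom and fill implicit hydrogens from standard valence (C 4, N 3, O 2, S 2, halogen 1):
  atom 1: O, bond orders sum to 1 (valence 2) → 1 H
  atom 2: C, bond orders sum to 4 (valence 4) → 0 H
  atom 3: O, bond orders sum to 2 (valence 2) → 0 H
  atom 4: C, bond orders sum to 3 (valence 4) → 1 H
  atom 5: C, bond orders sum to 2 (valence 4) → 2 H
  atom 6: C, bond orders sum to 3 (valence 4) → 1 H
  atom 7: C, bond orders sum to 4 (valence 4) → 0 H
  atom 8: F (halogen, monovalent) → 0 H
  atom 9: F (halogen, monovalent) → 0 H
  atom 10: F (halogen, monovalent) → 0 H
  atom 11: C, bond orders sum to 2 (valence 4) → 2 H
  atom 12: C, bond orders sum to 3 (valence 4) → 1 H
  atom 13: C, bond orders sum to 1 (valence 4) → 3 H
  atom 14: C, bond orders sum to 3 (valence 4) → 1 H
  atom 15: Cl (halogen, monovalent) → 0 H
Totals → C:9, H:12, Cl:1, F:3, O:2.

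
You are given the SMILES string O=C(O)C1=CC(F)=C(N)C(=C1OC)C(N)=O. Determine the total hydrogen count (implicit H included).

9

Walk through each heavy atom and fill implicit hydrogens from standard valence (C 4, N 3, O 2, S 2, halogen 1):
  atom 1: O, bond orders sum to 2 (valence 2) → 0 H
  atom 2: C, bond orders sum to 4 (valence 4) → 0 H
  atom 3: O, bond orders sum to 1 (valence 2) → 1 H
  atom 4: C, bond orders sum to 4 (valence 4) → 0 H
  atom 5: C, bond orders sum to 3 (valence 4) → 1 H
  atom 6: C, bond orders sum to 4 (valence 4) → 0 H
  atom 7: F (halogen, monovalent) → 0 H
  atom 8: C, bond orders sum to 4 (valence 4) → 0 H
  atom 9: N, bond orders sum to 1 (valence 3) → 2 H
  atom 10: C, bond orders sum to 4 (valence 4) → 0 H
  atom 11: C, bond orders sum to 4 (valence 4) → 0 H
  atom 12: O, bond orders sum to 2 (valence 2) → 0 H
  atom 13: C, bond orders sum to 1 (valence 4) → 3 H
  atom 14: C, bond orders sum to 4 (valence 4) → 0 H
  atom 15: N, bond orders sum to 1 (valence 3) → 2 H
  atom 16: O, bond orders sum to 2 (valence 2) → 0 H
Total hydrogens: 9.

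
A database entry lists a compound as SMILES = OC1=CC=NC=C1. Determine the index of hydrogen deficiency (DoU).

Molecular formula: C5H5NO.
DoU = (2C + 2 + N − H − X) / 2, where X is the halogen count and O/S are ignored.
    = (2·5 + 2 + 1 − 5 − 0) / 2 = 8 / 2 = 4.

4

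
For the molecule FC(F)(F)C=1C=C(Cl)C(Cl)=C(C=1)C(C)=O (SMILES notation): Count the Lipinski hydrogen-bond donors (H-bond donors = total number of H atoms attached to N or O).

Donors: find every N or O and count the H atoms it carries.
  atom 15 (O): bond orders sum to 2 → 0 H
Lipinski HBD = 0.

0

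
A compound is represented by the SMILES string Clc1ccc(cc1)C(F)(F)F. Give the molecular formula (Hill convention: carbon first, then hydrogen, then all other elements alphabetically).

Walk through each heavy atom and fill implicit hydrogens from standard valence (C 4, N 3, O 2, S 2, halogen 1); for lowercase aromatic atoms, an aromatic c carries 1 H when it has two neighbours and 0 H with three, and aromatic n carries 0 H:
  atom 1: Cl (halogen, monovalent) → 0 H
  atom 2: aromatic c, 3 neighbours → 0 H
  atom 3: aromatic c, 2 neighbours → 1 H
  atom 4: aromatic c, 2 neighbours → 1 H
  atom 5: aromatic c, 3 neighbours → 0 H
  atom 6: aromatic c, 2 neighbours → 1 H
  atom 7: aromatic c, 2 neighbours → 1 H
  atom 8: C, bond orders sum to 4 (valence 4) → 0 H
  atom 9: F (halogen, monovalent) → 0 H
  atom 10: F (halogen, monovalent) → 0 H
  atom 11: F (halogen, monovalent) → 0 H
Totals → C:7, H:4, Cl:1, F:3.
In Hill order: C7H4ClF3.

C7H4ClF3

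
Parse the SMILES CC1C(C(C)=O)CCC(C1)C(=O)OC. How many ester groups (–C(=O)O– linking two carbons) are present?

1

The ester motif appears at heavy-atom position 11 in the SMILES.
Other groups present: 1 ketone.
Ester count: 1.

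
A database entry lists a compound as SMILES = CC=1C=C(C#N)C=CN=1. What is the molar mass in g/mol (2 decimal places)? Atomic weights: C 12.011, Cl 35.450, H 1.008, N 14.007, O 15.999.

First, the molecular formula is C7H6N2 (counting implicit H from valence).
  C: 7 × 12.011 = 84.077
  H: 6 × 1.008 = 6.048
  N: 2 × 14.007 = 28.014
Sum: 7×12.011 + 6×1.008 + 2×14.007 = 118.139 → 118.14 g/mol.

118.14 g/mol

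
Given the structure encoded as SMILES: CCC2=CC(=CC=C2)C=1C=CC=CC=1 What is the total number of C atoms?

Count every carbon token in the SMILES (each C, including those in ring-closure positions and inside branches).
Carbon count: 14.

14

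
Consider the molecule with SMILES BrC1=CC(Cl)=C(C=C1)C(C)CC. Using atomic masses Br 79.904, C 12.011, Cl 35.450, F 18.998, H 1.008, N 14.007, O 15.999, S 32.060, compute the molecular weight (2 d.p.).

247.56 g/mol

First, the molecular formula is C10H12BrCl (counting implicit H from valence).
  Br: 1 × 79.904 = 79.904
  C: 10 × 12.011 = 120.110
  Cl: 1 × 35.450 = 35.450
  H: 12 × 1.008 = 12.096
Sum: 1×79.904 + 10×12.011 + 1×35.450 + 12×1.008 = 247.560 → 247.56 g/mol.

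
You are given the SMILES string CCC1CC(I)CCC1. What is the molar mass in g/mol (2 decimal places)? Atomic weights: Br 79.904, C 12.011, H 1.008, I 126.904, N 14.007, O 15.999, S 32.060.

238.11 g/mol

First, the molecular formula is C8H15I (counting implicit H from valence).
  C: 8 × 12.011 = 96.088
  H: 15 × 1.008 = 15.120
  I: 1 × 126.904 = 126.904
Sum: 8×12.011 + 15×1.008 + 1×126.904 = 238.112 → 238.11 g/mol.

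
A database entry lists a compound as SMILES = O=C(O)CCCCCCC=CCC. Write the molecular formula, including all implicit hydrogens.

Walk through each heavy atom and fill implicit hydrogens from standard valence (C 4, N 3, O 2, S 2, halogen 1):
  atom 1: O, bond orders sum to 2 (valence 2) → 0 H
  atom 2: C, bond orders sum to 4 (valence 4) → 0 H
  atom 3: O, bond orders sum to 1 (valence 2) → 1 H
  atom 4: C, bond orders sum to 2 (valence 4) → 2 H
  atom 5: C, bond orders sum to 2 (valence 4) → 2 H
  atom 6: C, bond orders sum to 2 (valence 4) → 2 H
  atom 7: C, bond orders sum to 2 (valence 4) → 2 H
  atom 8: C, bond orders sum to 2 (valence 4) → 2 H
  atom 9: C, bond orders sum to 2 (valence 4) → 2 H
  atom 10: C, bond orders sum to 3 (valence 4) → 1 H
  atom 11: C, bond orders sum to 3 (valence 4) → 1 H
  atom 12: C, bond orders sum to 2 (valence 4) → 2 H
  atom 13: C, bond orders sum to 1 (valence 4) → 3 H
Totals → C:11, H:20, O:2.

C11H20O2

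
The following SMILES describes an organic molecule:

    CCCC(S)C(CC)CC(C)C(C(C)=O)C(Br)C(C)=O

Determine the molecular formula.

C16H29BrO2S

Walk through each heavy atom and fill implicit hydrogens from standard valence (C 4, N 3, O 2, S 2, halogen 1):
  atom 1: C, bond orders sum to 1 (valence 4) → 3 H
  atom 2: C, bond orders sum to 2 (valence 4) → 2 H
  atom 3: C, bond orders sum to 2 (valence 4) → 2 H
  atom 4: C, bond orders sum to 3 (valence 4) → 1 H
  atom 5: S, bond orders sum to 1 (valence 2) → 1 H
  atom 6: C, bond orders sum to 3 (valence 4) → 1 H
  atom 7: C, bond orders sum to 2 (valence 4) → 2 H
  atom 8: C, bond orders sum to 1 (valence 4) → 3 H
  atom 9: C, bond orders sum to 2 (valence 4) → 2 H
  atom 10: C, bond orders sum to 3 (valence 4) → 1 H
  atom 11: C, bond orders sum to 1 (valence 4) → 3 H
  atom 12: C, bond orders sum to 3 (valence 4) → 1 H
  atom 13: C, bond orders sum to 4 (valence 4) → 0 H
  atom 14: C, bond orders sum to 1 (valence 4) → 3 H
  atom 15: O, bond orders sum to 2 (valence 2) → 0 H
  atom 16: C, bond orders sum to 3 (valence 4) → 1 H
  atom 17: Br (halogen, monovalent) → 0 H
  atom 18: C, bond orders sum to 4 (valence 4) → 0 H
  atom 19: C, bond orders sum to 1 (valence 4) → 3 H
  atom 20: O, bond orders sum to 2 (valence 2) → 0 H
Totals → C:16, H:29, Br:1, O:2, S:1.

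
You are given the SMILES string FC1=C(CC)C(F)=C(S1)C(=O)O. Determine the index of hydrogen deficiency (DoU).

Degree of unsaturation = (number of rings) + (number of π bonds).
Ring closures in the SMILES: 1.
π bonds: 3 double bonds (each 1 DoU) → 3 DoU from unsaturation.
Total DoU = 1 + 3 = 4.

4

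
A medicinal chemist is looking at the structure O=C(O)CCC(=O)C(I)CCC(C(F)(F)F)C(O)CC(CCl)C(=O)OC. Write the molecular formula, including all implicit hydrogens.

Walk through each heavy atom and fill implicit hydrogens from standard valence (C 4, N 3, O 2, S 2, halogen 1):
  atom 1: O, bond orders sum to 2 (valence 2) → 0 H
  atom 2: C, bond orders sum to 4 (valence 4) → 0 H
  atom 3: O, bond orders sum to 1 (valence 2) → 1 H
  atom 4: C, bond orders sum to 2 (valence 4) → 2 H
  atom 5: C, bond orders sum to 2 (valence 4) → 2 H
  atom 6: C, bond orders sum to 4 (valence 4) → 0 H
  atom 7: O, bond orders sum to 2 (valence 2) → 0 H
  atom 8: C, bond orders sum to 3 (valence 4) → 1 H
  atom 9: I (halogen, monovalent) → 0 H
  atom 10: C, bond orders sum to 2 (valence 4) → 2 H
  atom 11: C, bond orders sum to 2 (valence 4) → 2 H
  atom 12: C, bond orders sum to 3 (valence 4) → 1 H
  atom 13: C, bond orders sum to 4 (valence 4) → 0 H
  atom 14: F (halogen, monovalent) → 0 H
  atom 15: F (halogen, monovalent) → 0 H
  atom 16: F (halogen, monovalent) → 0 H
  atom 17: C, bond orders sum to 3 (valence 4) → 1 H
  atom 18: O, bond orders sum to 1 (valence 2) → 1 H
  atom 19: C, bond orders sum to 2 (valence 4) → 2 H
  atom 20: C, bond orders sum to 3 (valence 4) → 1 H
  atom 21: C, bond orders sum to 2 (valence 4) → 2 H
  atom 22: Cl (halogen, monovalent) → 0 H
  atom 23: C, bond orders sum to 4 (valence 4) → 0 H
  atom 24: O, bond orders sum to 2 (valence 2) → 0 H
  atom 25: O, bond orders sum to 2 (valence 2) → 0 H
  atom 26: C, bond orders sum to 1 (valence 4) → 3 H
Totals → C:15, H:21, Cl:1, F:3, I:1, O:6.
In Hill order: C15H21ClF3IO6.

C15H21ClF3IO6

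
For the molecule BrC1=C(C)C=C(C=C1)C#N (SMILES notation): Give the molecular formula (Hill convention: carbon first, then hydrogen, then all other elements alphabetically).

Walk through each heavy atom and fill implicit hydrogens from standard valence (C 4, N 3, O 2, S 2, halogen 1):
  atom 1: Br (halogen, monovalent) → 0 H
  atom 2: C, bond orders sum to 4 (valence 4) → 0 H
  atom 3: C, bond orders sum to 4 (valence 4) → 0 H
  atom 4: C, bond orders sum to 1 (valence 4) → 3 H
  atom 5: C, bond orders sum to 3 (valence 4) → 1 H
  atom 6: C, bond orders sum to 4 (valence 4) → 0 H
  atom 7: C, bond orders sum to 3 (valence 4) → 1 H
  atom 8: C, bond orders sum to 3 (valence 4) → 1 H
  atom 9: C, bond orders sum to 4 (valence 4) → 0 H
  atom 10: N, bond orders sum to 3 (valence 3) → 0 H
Totals → C:8, H:6, Br:1, N:1.
In Hill order: C8H6BrN.

C8H6BrN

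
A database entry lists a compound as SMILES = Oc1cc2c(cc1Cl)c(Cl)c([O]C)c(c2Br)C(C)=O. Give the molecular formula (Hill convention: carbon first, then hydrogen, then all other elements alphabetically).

C13H9BrCl2O3

Walk through each heavy atom and fill implicit hydrogens from standard valence (C 4, N 3, O 2, S 2, halogen 1); for lowercase aromatic atoms, an aromatic c carries 1 H when it has two neighbours and 0 H with three, and aromatic n carries 0 H:
  atom 1: O, bond orders sum to 1 (valence 2) → 1 H
  atom 2: aromatic c, 3 neighbours → 0 H
  atom 3: aromatic c, 2 neighbours → 1 H
  atom 4: aromatic c, 3 neighbours → 0 H
  atom 5: aromatic c, 3 neighbours → 0 H
  atom 6: aromatic c, 2 neighbours → 1 H
  atom 7: aromatic c, 3 neighbours → 0 H
  atom 8: Cl (halogen, monovalent) → 0 H
  atom 9: aromatic c, 3 neighbours → 0 H
  atom 10: Cl (halogen, monovalent) → 0 H
  atom 11: aromatic c, 3 neighbours → 0 H
  atom 12: O with explicit H count 0
  atom 13: C, bond orders sum to 1 (valence 4) → 3 H
  atom 14: aromatic c, 3 neighbours → 0 H
  atom 15: aromatic c, 3 neighbours → 0 H
  atom 16: Br (halogen, monovalent) → 0 H
  atom 17: C, bond orders sum to 4 (valence 4) → 0 H
  atom 18: C, bond orders sum to 1 (valence 4) → 3 H
  atom 19: O, bond orders sum to 2 (valence 2) → 0 H
Totals → C:13, H:9, Br:1, Cl:2, O:3.
In Hill order: C13H9BrCl2O3.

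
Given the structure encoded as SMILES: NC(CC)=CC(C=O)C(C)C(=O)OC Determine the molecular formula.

C10H17NO3

Walk through each heavy atom and fill implicit hydrogens from standard valence (C 4, N 3, O 2, S 2, halogen 1):
  atom 1: N, bond orders sum to 1 (valence 3) → 2 H
  atom 2: C, bond orders sum to 4 (valence 4) → 0 H
  atom 3: C, bond orders sum to 2 (valence 4) → 2 H
  atom 4: C, bond orders sum to 1 (valence 4) → 3 H
  atom 5: C, bond orders sum to 3 (valence 4) → 1 H
  atom 6: C, bond orders sum to 3 (valence 4) → 1 H
  atom 7: C, bond orders sum to 3 (valence 4) → 1 H
  atom 8: O, bond orders sum to 2 (valence 2) → 0 H
  atom 9: C, bond orders sum to 3 (valence 4) → 1 H
  atom 10: C, bond orders sum to 1 (valence 4) → 3 H
  atom 11: C, bond orders sum to 4 (valence 4) → 0 H
  atom 12: O, bond orders sum to 2 (valence 2) → 0 H
  atom 13: O, bond orders sum to 2 (valence 2) → 0 H
  atom 14: C, bond orders sum to 1 (valence 4) → 3 H
Totals → C:10, H:17, N:1, O:3.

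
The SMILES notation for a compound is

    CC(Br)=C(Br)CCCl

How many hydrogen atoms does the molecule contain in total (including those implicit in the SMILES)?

7

Walk through each heavy atom and fill implicit hydrogens from standard valence (C 4, N 3, O 2, S 2, halogen 1):
  atom 1: C, bond orders sum to 1 (valence 4) → 3 H
  atom 2: C, bond orders sum to 4 (valence 4) → 0 H
  atom 3: Br (halogen, monovalent) → 0 H
  atom 4: C, bond orders sum to 4 (valence 4) → 0 H
  atom 5: Br (halogen, monovalent) → 0 H
  atom 6: C, bond orders sum to 2 (valence 4) → 2 H
  atom 7: C, bond orders sum to 2 (valence 4) → 2 H
  atom 8: Cl (halogen, monovalent) → 0 H
Total hydrogens: 7.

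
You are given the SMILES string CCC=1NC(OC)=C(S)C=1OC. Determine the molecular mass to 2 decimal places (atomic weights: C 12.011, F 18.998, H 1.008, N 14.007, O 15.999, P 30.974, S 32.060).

First, the molecular formula is C8H13NO2S (counting implicit H from valence).
  C: 8 × 12.011 = 96.088
  H: 13 × 1.008 = 13.104
  N: 1 × 14.007 = 14.007
  O: 2 × 15.999 = 31.998
  S: 1 × 32.060 = 32.060
Sum: 8×12.011 + 13×1.008 + 1×14.007 + 2×15.999 + 1×32.060 = 187.257 → 187.26 g/mol.

187.26 g/mol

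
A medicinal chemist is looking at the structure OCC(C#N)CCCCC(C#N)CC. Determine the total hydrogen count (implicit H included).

Walk through each heavy atom and fill implicit hydrogens from standard valence (C 4, N 3, O 2, S 2, halogen 1):
  atom 1: O, bond orders sum to 1 (valence 2) → 1 H
  atom 2: C, bond orders sum to 2 (valence 4) → 2 H
  atom 3: C, bond orders sum to 3 (valence 4) → 1 H
  atom 4: C, bond orders sum to 4 (valence 4) → 0 H
  atom 5: N, bond orders sum to 3 (valence 3) → 0 H
  atom 6: C, bond orders sum to 2 (valence 4) → 2 H
  atom 7: C, bond orders sum to 2 (valence 4) → 2 H
  atom 8: C, bond orders sum to 2 (valence 4) → 2 H
  atom 9: C, bond orders sum to 2 (valence 4) → 2 H
  atom 10: C, bond orders sum to 3 (valence 4) → 1 H
  atom 11: C, bond orders sum to 4 (valence 4) → 0 H
  atom 12: N, bond orders sum to 3 (valence 3) → 0 H
  atom 13: C, bond orders sum to 2 (valence 4) → 2 H
  atom 14: C, bond orders sum to 1 (valence 4) → 3 H
Total hydrogens: 18.

18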